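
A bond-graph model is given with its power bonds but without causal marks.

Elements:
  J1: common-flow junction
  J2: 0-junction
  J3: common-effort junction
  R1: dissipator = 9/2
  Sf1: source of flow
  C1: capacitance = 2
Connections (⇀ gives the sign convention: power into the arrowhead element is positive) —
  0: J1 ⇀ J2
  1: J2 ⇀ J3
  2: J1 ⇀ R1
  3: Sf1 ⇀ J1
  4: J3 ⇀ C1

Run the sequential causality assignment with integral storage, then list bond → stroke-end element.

β3 |Sf1  (Sf1 fixes flow; stroke at Sf1)
β0 |J1  (1-jn J1 has f-setter on 3)
β2 |J1  (1-jn J1 has f-setter on 3)
β1 |J2  (J2: last free bond brings effort in)
β4 |J3  (closing 0-jn rule on J3)

β0 stroke→J1
β1 stroke→J2
β2 stroke→J1
β3 stroke→Sf1
β4 stroke→J3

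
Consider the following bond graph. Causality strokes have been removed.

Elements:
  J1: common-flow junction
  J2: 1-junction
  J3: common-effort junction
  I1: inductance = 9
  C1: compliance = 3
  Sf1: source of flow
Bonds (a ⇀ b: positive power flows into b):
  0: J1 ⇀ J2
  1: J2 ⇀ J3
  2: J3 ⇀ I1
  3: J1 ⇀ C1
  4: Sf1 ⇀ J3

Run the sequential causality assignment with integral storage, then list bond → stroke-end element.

bond 0 →J2
bond 1 →J3
bond 2 →I1
bond 3 →J1
bond 4 →Sf1

b4 →Sf1  (source Sf1 imposes f)
b2 →I1  (I1 outputs flow p/I1)
b1 →J3  (J3 needs exactly one e-in)
b0 →J2  (common-f at J2 fixed by 1)
b3 →J1  (common-f at J1 fixed by 0)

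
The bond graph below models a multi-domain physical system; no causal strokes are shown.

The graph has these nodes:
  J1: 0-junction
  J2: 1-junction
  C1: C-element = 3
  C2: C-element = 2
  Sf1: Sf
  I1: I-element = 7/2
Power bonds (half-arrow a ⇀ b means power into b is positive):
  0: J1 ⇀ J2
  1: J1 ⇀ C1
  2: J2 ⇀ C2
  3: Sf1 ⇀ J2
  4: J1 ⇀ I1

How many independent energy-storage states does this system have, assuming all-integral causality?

bond 3 |Sf1  (Sf1 (Sf) sets flow on bond)
bond 0 |J2  (common-f at J2 fixed by 3)
bond 2 |J2  (common-f at J2 fixed by 3)
bond 1 |J1  (prefer integral on C1)
bond 4 |I1  (J1 effort already set via bond 1)

3  (C1, C2, I1 all integral)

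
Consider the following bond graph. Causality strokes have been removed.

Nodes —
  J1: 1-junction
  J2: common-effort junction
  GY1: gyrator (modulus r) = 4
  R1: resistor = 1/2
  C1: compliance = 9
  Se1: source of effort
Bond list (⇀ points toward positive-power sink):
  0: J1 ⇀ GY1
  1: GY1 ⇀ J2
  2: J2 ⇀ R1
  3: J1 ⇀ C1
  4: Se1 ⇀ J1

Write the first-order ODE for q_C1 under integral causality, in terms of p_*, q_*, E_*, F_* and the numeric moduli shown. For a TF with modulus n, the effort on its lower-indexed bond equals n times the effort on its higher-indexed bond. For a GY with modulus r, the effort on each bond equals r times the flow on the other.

dq_C1/dt = E_Se1/32 - q_C1/288

bond 4 |J1  (Se1 fixes effort; stroke away)
bond 3 |J1  (C1 outputs effort q/C1)
bond 0 |GY1  (J1: last free bond brings flow in)
bond 1 |GY1  (GY GY1: same side as bond 0)
bond 2 |J2  (J2: last free bond brings effort in)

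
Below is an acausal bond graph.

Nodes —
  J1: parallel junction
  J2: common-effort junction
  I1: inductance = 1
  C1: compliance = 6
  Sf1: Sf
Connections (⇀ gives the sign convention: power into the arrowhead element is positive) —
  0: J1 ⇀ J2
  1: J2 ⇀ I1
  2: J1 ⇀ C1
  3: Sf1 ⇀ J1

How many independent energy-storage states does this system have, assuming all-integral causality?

2  (C1, I1 all integral)

#3 →Sf1  (Sf1 fixes flow; stroke at Sf1)
#1 →I1  (I1 outputs flow p/I1)
#0 →J2  (J2: last free bond brings effort in)
#2 →J1  (J1: last free bond brings effort in)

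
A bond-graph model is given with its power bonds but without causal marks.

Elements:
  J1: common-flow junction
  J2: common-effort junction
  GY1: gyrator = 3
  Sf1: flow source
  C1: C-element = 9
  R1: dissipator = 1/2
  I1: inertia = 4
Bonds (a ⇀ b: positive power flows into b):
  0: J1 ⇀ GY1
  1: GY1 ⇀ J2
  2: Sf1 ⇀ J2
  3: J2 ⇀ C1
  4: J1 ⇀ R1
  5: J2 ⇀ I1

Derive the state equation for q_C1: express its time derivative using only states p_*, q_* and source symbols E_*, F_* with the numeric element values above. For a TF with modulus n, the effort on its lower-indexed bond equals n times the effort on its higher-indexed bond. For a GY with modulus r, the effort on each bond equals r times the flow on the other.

bond 2 |Sf1  (source Sf1 imposes f)
bond 3 |J2  (C1 outputs effort q/C1)
bond 1 |GY1  (common-e at J2 fixed by 3)
bond 5 |I1  (common-e at J2 fixed by 3)
bond 0 |GY1  (GY1: gyrator matches bond 1)
bond 4 |J1  (J1 flow already set via bond 0)

dq_C1/dt = F_Sf1 - p_I1/4 - q_C1/162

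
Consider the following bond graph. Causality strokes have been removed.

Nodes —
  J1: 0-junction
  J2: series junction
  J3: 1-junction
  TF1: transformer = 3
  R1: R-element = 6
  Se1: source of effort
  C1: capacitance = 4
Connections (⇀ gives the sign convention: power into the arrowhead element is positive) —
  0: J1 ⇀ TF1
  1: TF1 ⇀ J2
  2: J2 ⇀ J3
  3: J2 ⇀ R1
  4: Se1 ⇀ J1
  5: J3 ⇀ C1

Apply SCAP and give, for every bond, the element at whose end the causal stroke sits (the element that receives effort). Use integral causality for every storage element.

β0 →TF1
β1 →J2
β2 →J2
β3 →R1
β4 →J1
β5 →J3

#4 |J1  (Se1 (Se) sets effort on bond)
#0 |TF1  (J1: bond 4 brought effort, rest push out)
#1 |J2  (TF TF1: opposite of bond 0)
#5 |J3  (C1 integral (e out))
#2 |J2  (closing 1-jn rule on J3)
#3 |R1  (J2 needs exactly one f-in)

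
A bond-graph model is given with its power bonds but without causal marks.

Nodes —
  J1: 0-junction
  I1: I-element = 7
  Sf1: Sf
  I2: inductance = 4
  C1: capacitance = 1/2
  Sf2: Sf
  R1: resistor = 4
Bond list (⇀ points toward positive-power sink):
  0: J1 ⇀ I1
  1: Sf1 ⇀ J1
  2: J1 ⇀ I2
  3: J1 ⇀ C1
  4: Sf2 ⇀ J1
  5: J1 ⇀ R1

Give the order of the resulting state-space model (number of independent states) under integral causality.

3  (C1, I1, I2 all integral)

β1 stroke at Sf1  (source Sf1 imposes f)
β4 stroke at Sf2  (Sf2 (Sf) sets flow on bond)
β0 stroke at I1  (I1 integral (f out))
β2 stroke at I2  (I2 outputs flow p/I2)
β3 stroke at J1  (C1: C, integral causality)
β5 stroke at R1  (common-e at J1 fixed by 3)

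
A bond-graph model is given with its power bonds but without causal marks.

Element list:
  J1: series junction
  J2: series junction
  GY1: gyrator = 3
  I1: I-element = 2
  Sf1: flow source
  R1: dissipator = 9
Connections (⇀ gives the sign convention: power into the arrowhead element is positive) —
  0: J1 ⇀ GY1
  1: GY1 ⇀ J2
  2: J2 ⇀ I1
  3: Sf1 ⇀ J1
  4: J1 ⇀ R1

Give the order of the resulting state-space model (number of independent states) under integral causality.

1  (I1 all integral)

bond 3 stroke at Sf1  (source Sf1 imposes f)
bond 0 stroke at J1  (1-jn J1 has f-setter on 3)
bond 4 stroke at J1  (1-jn J1 has f-setter on 3)
bond 1 stroke at J2  (through GY1, causality inverts; strokes same side of GY1)
bond 2 stroke at I1  (only one flow-in slot at J2)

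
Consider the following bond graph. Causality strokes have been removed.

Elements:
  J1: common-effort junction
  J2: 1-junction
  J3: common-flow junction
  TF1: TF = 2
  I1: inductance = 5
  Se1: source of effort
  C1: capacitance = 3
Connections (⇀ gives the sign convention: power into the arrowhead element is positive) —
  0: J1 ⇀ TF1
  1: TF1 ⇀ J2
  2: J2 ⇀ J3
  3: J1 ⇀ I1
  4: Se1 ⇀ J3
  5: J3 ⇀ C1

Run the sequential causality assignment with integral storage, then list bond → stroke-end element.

#4 stroke at J3  (Se1 fixes effort; stroke away)
#3 stroke at I1  (I1 outputs flow p/I1)
#0 stroke at J1  (closing 0-jn rule on J1)
#1 stroke at TF1  (TF1 one-in-one-out from 0)
#2 stroke at J2  (J2: bond 1 brought flow, rest push out)
#5 stroke at J3  (J3: bond 2 brought flow, rest push out)

b0 stroke→J1
b1 stroke→TF1
b2 stroke→J2
b3 stroke→I1
b4 stroke→J3
b5 stroke→J3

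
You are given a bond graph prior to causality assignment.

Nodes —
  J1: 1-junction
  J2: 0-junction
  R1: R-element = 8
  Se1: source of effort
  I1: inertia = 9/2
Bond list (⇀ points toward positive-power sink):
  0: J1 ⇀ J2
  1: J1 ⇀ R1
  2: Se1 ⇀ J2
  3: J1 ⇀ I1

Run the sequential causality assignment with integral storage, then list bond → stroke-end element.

#2 stroke→J2  (Se1 (Se) sets effort on bond)
#0 stroke→J1  (0-jn J2 has e-setter on 2)
#3 stroke→I1  (prefer integral on I1)
#1 stroke→J1  (J1: bond 3 brought flow, rest push out)

β0 stroke at J1
β1 stroke at J1
β2 stroke at J2
β3 stroke at I1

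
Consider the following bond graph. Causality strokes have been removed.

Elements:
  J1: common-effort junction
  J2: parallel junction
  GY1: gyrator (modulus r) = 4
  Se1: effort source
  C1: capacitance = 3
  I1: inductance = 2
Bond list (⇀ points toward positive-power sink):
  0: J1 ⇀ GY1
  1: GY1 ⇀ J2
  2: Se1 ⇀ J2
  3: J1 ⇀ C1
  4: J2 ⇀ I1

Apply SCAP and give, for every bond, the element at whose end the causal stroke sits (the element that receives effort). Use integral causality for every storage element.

b0 stroke→GY1
b1 stroke→GY1
b2 stroke→J2
b3 stroke→J1
b4 stroke→I1

bond 2 stroke→J2  (Se1 fixes effort; stroke away)
bond 1 stroke→GY1  (0-jn J2 has e-setter on 2)
bond 4 stroke→I1  (J2 effort already set via bond 2)
bond 0 stroke→GY1  (through GY1, causality inverts; strokes same side of GY1)
bond 3 stroke→J1  (J1: last free bond brings effort in)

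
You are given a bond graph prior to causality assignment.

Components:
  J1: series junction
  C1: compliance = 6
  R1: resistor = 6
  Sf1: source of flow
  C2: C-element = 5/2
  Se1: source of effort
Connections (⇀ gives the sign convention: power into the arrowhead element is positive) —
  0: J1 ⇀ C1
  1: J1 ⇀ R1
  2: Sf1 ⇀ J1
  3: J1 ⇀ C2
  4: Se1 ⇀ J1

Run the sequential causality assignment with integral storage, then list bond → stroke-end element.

bond 2 →Sf1  (source Sf1 imposes f)
bond 4 →J1  (source Se1 imposes e)
bond 0 →J1  (common-f at J1 fixed by 2)
bond 1 →J1  (1-jn J1 has f-setter on 2)
bond 3 →J1  (common-f at J1 fixed by 2)

bond 0 stroke at J1
bond 1 stroke at J1
bond 2 stroke at Sf1
bond 3 stroke at J1
bond 4 stroke at J1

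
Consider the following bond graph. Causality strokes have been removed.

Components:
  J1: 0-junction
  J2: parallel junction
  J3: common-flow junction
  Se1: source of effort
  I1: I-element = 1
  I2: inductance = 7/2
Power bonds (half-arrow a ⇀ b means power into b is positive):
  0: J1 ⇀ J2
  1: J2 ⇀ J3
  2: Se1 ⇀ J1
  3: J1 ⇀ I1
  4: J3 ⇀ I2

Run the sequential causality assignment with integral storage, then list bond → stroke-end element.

β2 stroke at J1  (Se1 (Se) sets effort on bond)
β0 stroke at J2  (J1 effort already set via bond 2)
β3 stroke at I1  (common-e at J1 fixed by 2)
β1 stroke at J3  (J2 effort already set via bond 0)
β4 stroke at I2  (J3: last free bond brings flow in)

β0 →J2
β1 →J3
β2 →J1
β3 →I1
β4 →I2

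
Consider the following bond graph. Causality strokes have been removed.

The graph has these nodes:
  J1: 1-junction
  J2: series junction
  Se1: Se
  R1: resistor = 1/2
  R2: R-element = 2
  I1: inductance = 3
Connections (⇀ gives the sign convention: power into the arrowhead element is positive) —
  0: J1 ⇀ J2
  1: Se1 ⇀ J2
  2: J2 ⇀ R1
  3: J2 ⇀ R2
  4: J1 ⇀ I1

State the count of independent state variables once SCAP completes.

#1 →J2  (Se1 (Se) sets effort on bond)
#4 →I1  (I1 integral (f out))
#0 →J1  (common-f at J1 fixed by 4)
#2 →J2  (1-jn J2 has f-setter on 0)
#3 →J2  (J2 flow already set via bond 0)

1  (I1 all integral)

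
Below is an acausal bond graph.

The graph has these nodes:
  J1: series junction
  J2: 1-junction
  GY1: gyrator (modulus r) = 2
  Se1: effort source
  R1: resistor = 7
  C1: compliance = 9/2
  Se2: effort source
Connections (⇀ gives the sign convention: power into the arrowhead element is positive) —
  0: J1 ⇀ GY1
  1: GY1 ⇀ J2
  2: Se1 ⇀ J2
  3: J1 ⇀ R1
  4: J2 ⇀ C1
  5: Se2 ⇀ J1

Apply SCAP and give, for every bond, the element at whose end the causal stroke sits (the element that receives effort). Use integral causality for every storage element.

#2 →J2  (Se1 fixes effort; stroke away)
#5 →J1  (Se2 fixes effort; stroke away)
#4 →J2  (prefer integral on C1)
#1 →GY1  (J2: last free bond brings flow in)
#0 →GY1  (GY1: gyrator matches bond 1)
#3 →J1  (J1 flow already set via bond 0)

bond 0 →GY1
bond 1 →GY1
bond 2 →J2
bond 3 →J1
bond 4 →J2
bond 5 →J1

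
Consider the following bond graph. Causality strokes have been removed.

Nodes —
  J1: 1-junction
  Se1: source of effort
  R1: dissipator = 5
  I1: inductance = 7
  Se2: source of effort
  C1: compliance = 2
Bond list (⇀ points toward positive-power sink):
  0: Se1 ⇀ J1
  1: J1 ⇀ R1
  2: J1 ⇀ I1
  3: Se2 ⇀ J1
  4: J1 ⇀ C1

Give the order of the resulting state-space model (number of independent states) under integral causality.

#0 →J1  (source Se1 imposes e)
#3 →J1  (Se2 (Se) sets effort on bond)
#2 →I1  (I1 integral (f out))
#1 →J1  (1-jn J1 has f-setter on 2)
#4 →J1  (J1 flow already set via bond 2)

2  (C1, I1 all integral)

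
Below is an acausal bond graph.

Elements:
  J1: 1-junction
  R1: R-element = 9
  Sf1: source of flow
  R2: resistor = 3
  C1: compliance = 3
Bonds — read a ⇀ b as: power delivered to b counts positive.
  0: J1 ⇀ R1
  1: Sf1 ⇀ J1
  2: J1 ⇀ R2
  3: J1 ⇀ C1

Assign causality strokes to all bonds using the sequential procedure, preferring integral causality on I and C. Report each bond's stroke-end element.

β1 stroke at Sf1  (source Sf1 imposes f)
β0 stroke at J1  (common-f at J1 fixed by 1)
β2 stroke at J1  (J1 flow already set via bond 1)
β3 stroke at J1  (J1: bond 1 brought flow, rest push out)

#0 stroke at J1
#1 stroke at Sf1
#2 stroke at J1
#3 stroke at J1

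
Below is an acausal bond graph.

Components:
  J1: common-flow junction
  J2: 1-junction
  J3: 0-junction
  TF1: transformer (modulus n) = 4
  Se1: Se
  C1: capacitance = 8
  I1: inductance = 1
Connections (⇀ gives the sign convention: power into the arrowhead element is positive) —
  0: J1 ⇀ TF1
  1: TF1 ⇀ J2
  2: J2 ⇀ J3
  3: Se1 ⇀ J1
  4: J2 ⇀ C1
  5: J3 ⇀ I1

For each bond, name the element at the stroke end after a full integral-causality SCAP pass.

b0 stroke at TF1
b1 stroke at J2
b2 stroke at J3
b3 stroke at J1
b4 stroke at J2
b5 stroke at I1

bond 3 →J1  (Se1 (Se) sets effort on bond)
bond 0 →TF1  (only one flow-in slot at J1)
bond 1 →J2  (TF1: transformer flips bond 0)
bond 4 →J2  (prefer integral on C1)
bond 2 →J3  (closing 1-jn rule on J2)
bond 5 →I1  (common-e at J3 fixed by 2)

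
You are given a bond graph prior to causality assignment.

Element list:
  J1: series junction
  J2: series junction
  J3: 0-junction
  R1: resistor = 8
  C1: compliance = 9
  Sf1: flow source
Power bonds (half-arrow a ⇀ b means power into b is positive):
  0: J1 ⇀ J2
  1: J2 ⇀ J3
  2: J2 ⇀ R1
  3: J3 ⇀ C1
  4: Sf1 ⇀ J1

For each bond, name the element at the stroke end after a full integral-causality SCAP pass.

#0 stroke→J1
#1 stroke→J2
#2 stroke→J2
#3 stroke→J3
#4 stroke→Sf1

bond 4 stroke at Sf1  (Sf1: flow source, stroke at near end)
bond 0 stroke at J1  (J1: bond 4 brought flow, rest push out)
bond 1 stroke at J2  (J2 flow already set via bond 0)
bond 2 stroke at J2  (J2 flow already set via bond 0)
bond 3 stroke at J3  (J3: last free bond brings effort in)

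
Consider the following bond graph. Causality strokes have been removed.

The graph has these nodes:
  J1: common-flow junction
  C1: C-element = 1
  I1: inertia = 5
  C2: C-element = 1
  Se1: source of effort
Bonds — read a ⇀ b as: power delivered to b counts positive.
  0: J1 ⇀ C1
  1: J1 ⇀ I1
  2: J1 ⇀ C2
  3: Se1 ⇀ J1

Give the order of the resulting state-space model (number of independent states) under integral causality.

#3 stroke→J1  (Se1 fixes effort; stroke away)
#0 stroke→J1  (C1 integral (e out))
#1 stroke→I1  (I1 outputs flow p/I1)
#2 stroke→J1  (J1 flow already set via bond 1)

3  (C1, C2, I1 all integral)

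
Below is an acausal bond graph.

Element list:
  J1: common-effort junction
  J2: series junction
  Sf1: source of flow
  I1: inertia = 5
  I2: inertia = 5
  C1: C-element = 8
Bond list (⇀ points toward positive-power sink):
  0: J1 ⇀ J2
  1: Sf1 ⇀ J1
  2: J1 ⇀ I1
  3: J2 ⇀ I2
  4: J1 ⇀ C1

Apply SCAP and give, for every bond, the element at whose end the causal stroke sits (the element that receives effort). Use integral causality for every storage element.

bond 1 →Sf1  (Sf1: flow source, stroke at near end)
bond 2 →I1  (I1 outputs flow p/I1)
bond 3 →I2  (prefer integral on I2)
bond 0 →J2  (1-jn J2 has f-setter on 3)
bond 4 →J1  (J1 needs exactly one e-in)

#0 stroke→J2
#1 stroke→Sf1
#2 stroke→I1
#3 stroke→I2
#4 stroke→J1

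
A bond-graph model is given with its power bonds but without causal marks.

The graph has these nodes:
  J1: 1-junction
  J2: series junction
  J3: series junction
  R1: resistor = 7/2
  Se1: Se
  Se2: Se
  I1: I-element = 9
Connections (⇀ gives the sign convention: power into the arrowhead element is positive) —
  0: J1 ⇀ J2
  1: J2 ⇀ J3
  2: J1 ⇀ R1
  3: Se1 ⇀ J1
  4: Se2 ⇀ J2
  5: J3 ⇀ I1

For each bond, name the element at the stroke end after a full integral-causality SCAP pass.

β3 stroke at J1  (source Se1 imposes e)
β4 stroke at J2  (source Se2 imposes e)
β5 stroke at I1  (I1 integral (f out))
β1 stroke at J3  (J3: bond 5 brought flow, rest push out)
β0 stroke at J2  (common-f at J2 fixed by 1)
β2 stroke at J1  (1-jn J1 has f-setter on 0)

β0 |J2
β1 |J3
β2 |J1
β3 |J1
β4 |J2
β5 |I1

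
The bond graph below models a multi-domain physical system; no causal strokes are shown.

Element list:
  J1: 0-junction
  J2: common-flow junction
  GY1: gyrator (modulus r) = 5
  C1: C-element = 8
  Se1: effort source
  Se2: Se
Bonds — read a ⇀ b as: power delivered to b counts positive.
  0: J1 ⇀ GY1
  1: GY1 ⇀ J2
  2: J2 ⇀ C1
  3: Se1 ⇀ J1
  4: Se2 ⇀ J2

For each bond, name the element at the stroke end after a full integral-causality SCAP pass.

b3 →J1  (Se1 (Se) sets effort on bond)
b4 →J2  (Se2: effort source, stroke at far end)
b0 →GY1  (J1: bond 3 brought effort, rest push out)
b1 →GY1  (GY1 both-in/both-out from 0)
b2 →J2  (1-jn J2 has f-setter on 1)

#0 |GY1
#1 |GY1
#2 |J2
#3 |J1
#4 |J2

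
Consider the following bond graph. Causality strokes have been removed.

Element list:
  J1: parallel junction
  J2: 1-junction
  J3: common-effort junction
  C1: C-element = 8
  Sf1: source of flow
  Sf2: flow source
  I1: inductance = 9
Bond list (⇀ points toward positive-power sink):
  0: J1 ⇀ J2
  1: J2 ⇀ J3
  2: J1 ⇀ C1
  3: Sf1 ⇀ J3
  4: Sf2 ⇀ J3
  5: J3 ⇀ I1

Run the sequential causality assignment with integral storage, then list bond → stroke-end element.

β3 stroke at Sf1  (Sf1 fixes flow; stroke at Sf1)
β4 stroke at Sf2  (Sf2 (Sf) sets flow on bond)
β2 stroke at J1  (C1 integral (e out))
β0 stroke at J2  (0-jn J1 has e-setter on 2)
β1 stroke at J3  (J2: last free bond brings flow in)
β5 stroke at I1  (common-e at J3 fixed by 1)

b0 |J2
b1 |J3
b2 |J1
b3 |Sf1
b4 |Sf2
b5 |I1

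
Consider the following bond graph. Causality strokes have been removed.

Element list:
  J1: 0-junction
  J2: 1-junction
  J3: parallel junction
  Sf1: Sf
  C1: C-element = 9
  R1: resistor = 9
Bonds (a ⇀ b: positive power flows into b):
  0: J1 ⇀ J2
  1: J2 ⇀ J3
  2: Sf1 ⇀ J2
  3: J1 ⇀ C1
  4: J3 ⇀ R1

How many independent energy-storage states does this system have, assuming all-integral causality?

bond 2 stroke at Sf1  (Sf1 fixes flow; stroke at Sf1)
bond 0 stroke at J2  (J2 flow already set via bond 2)
bond 1 stroke at J2  (1-jn J2 has f-setter on 2)
bond 4 stroke at J3  (J3: last free bond brings effort in)
bond 3 stroke at J1  (J1: last free bond brings effort in)

1  (C1 all integral)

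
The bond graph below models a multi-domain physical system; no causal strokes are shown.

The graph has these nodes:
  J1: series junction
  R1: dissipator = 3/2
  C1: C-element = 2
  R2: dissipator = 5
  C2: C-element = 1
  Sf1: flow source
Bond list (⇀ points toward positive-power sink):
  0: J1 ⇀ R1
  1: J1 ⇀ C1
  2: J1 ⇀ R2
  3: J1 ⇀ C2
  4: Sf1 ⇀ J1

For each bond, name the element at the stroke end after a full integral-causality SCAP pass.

#0 stroke at J1
#1 stroke at J1
#2 stroke at J1
#3 stroke at J1
#4 stroke at Sf1

bond 4 →Sf1  (source Sf1 imposes f)
bond 0 →J1  (1-jn J1 has f-setter on 4)
bond 1 →J1  (1-jn J1 has f-setter on 4)
bond 2 →J1  (J1: bond 4 brought flow, rest push out)
bond 3 →J1  (common-f at J1 fixed by 4)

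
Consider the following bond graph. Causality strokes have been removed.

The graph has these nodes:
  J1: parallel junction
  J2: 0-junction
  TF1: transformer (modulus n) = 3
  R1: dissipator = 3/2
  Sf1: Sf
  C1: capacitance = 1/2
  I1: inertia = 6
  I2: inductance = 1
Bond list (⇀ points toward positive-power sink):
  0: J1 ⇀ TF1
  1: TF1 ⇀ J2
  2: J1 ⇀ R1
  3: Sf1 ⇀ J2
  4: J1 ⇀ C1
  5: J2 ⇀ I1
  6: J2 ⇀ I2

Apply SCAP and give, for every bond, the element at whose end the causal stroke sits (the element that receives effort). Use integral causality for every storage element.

#0 →TF1
#1 →J2
#2 →R1
#3 →Sf1
#4 →J1
#5 →I1
#6 →I2

b3 stroke at Sf1  (Sf1 fixes flow; stroke at Sf1)
b4 stroke at J1  (C1 integral (e out))
b0 stroke at TF1  (common-e at J1 fixed by 4)
b2 stroke at R1  (J1: bond 4 brought effort, rest push out)
b1 stroke at J2  (TF1: transformer flips bond 0)
b5 stroke at I1  (0-jn J2 has e-setter on 1)
b6 stroke at I2  (J2: bond 1 brought effort, rest push out)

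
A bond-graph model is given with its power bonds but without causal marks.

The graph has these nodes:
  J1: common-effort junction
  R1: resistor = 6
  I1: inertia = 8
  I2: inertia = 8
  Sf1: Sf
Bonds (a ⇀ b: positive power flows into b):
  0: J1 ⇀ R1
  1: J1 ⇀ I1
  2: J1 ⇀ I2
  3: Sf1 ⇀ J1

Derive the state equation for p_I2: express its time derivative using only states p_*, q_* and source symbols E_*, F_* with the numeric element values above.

dp_I2/dt = 6*F_Sf1 - 3*p_I1/4 - 3*p_I2/4

β3 |Sf1  (Sf1 fixes flow; stroke at Sf1)
β1 |I1  (I1 integral (f out))
β2 |I2  (I2 outputs flow p/I2)
β0 |J1  (closing 0-jn rule on J1)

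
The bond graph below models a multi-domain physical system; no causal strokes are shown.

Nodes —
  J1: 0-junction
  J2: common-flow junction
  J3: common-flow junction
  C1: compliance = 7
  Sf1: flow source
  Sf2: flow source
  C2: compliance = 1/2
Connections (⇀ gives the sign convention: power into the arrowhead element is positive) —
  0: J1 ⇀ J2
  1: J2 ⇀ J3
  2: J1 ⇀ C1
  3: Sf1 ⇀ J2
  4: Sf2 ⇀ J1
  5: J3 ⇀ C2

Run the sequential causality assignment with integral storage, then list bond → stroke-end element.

β3 |Sf1  (source Sf1 imposes f)
β4 |Sf2  (Sf2: flow source, stroke at near end)
β0 |J2  (J2 flow already set via bond 3)
β1 |J2  (J2: bond 3 brought flow, rest push out)
β5 |J3  (1-jn J3 has f-setter on 1)
β2 |J1  (closing 0-jn rule on J1)

b0 |J2
b1 |J2
b2 |J1
b3 |Sf1
b4 |Sf2
b5 |J3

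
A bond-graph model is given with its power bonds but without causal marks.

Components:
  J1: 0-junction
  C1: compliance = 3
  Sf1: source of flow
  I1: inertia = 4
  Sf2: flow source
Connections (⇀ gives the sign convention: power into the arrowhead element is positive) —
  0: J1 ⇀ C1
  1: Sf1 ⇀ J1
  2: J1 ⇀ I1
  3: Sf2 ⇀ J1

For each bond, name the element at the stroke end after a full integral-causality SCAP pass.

β1 stroke at Sf1  (Sf1 (Sf) sets flow on bond)
β3 stroke at Sf2  (Sf2: flow source, stroke at near end)
β0 stroke at J1  (C1: C, integral causality)
β2 stroke at I1  (0-jn J1 has e-setter on 0)

bond 0 |J1
bond 1 |Sf1
bond 2 |I1
bond 3 |Sf2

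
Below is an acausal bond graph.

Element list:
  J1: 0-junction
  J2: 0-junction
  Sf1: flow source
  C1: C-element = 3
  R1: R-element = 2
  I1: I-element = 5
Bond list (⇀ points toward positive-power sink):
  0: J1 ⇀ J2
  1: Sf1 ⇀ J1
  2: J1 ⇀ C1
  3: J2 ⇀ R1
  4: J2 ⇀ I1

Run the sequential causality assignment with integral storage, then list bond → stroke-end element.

#0 stroke at J2
#1 stroke at Sf1
#2 stroke at J1
#3 stroke at R1
#4 stroke at I1

#1 →Sf1  (source Sf1 imposes f)
#2 →J1  (C1: C, integral causality)
#0 →J2  (common-e at J1 fixed by 2)
#3 →R1  (common-e at J2 fixed by 0)
#4 →I1  (common-e at J2 fixed by 0)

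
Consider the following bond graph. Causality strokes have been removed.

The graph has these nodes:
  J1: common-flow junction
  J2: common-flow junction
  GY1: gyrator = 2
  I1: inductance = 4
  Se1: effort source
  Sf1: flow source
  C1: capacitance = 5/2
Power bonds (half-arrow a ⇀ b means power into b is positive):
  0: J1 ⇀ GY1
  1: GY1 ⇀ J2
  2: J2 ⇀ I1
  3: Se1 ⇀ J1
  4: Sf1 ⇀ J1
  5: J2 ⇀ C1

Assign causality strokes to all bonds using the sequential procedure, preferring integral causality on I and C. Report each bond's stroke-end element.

b0 stroke at J1
b1 stroke at J2
b2 stroke at I1
b3 stroke at J1
b4 stroke at Sf1
b5 stroke at J2

b3 |J1  (Se1: effort source, stroke at far end)
b4 |Sf1  (Sf1: flow source, stroke at near end)
b0 |J1  (1-jn J1 has f-setter on 4)
b1 |J2  (GY1: gyrator matches bond 0)
b2 |I1  (I1: I, integral causality)
b5 |J2  (1-jn J2 has f-setter on 2)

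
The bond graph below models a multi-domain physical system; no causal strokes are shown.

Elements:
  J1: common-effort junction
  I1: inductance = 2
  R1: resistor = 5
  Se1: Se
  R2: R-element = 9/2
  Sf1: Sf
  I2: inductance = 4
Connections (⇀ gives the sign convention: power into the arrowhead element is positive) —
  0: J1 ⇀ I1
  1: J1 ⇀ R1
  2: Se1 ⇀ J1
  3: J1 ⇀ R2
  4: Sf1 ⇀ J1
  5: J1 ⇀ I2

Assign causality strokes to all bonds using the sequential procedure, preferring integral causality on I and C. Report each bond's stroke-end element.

b2 stroke at J1  (source Se1 imposes e)
b4 stroke at Sf1  (Sf1 (Sf) sets flow on bond)
b0 stroke at I1  (J1: bond 2 brought effort, rest push out)
b1 stroke at R1  (J1: bond 2 brought effort, rest push out)
b3 stroke at R2  (J1 effort already set via bond 2)
b5 stroke at I2  (0-jn J1 has e-setter on 2)

#0 stroke→I1
#1 stroke→R1
#2 stroke→J1
#3 stroke→R2
#4 stroke→Sf1
#5 stroke→I2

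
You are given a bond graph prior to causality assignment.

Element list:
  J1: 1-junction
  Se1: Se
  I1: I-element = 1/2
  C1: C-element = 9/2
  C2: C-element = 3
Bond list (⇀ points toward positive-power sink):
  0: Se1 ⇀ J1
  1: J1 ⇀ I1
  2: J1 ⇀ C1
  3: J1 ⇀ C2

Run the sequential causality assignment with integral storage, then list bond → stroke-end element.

β0 →J1  (source Se1 imposes e)
β1 →I1  (I1: I, integral causality)
β2 →J1  (1-jn J1 has f-setter on 1)
β3 →J1  (common-f at J1 fixed by 1)

b0 |J1
b1 |I1
b2 |J1
b3 |J1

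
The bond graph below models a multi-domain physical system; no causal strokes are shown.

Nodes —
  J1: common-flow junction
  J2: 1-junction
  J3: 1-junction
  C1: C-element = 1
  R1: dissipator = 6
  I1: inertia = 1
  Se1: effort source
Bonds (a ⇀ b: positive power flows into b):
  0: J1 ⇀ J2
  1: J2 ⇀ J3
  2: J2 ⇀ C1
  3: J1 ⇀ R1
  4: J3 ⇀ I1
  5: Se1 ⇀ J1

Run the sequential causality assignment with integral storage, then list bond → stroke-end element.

β0 stroke at J2
β1 stroke at J3
β2 stroke at J2
β3 stroke at J1
β4 stroke at I1
β5 stroke at J1

b5 stroke at J1  (Se1 fixes effort; stroke away)
b2 stroke at J2  (C1 outputs effort q/C1)
b4 stroke at I1  (prefer integral on I1)
b1 stroke at J3  (1-jn J3 has f-setter on 4)
b0 stroke at J2  (J2: bond 1 brought flow, rest push out)
b3 stroke at J1  (1-jn J1 has f-setter on 0)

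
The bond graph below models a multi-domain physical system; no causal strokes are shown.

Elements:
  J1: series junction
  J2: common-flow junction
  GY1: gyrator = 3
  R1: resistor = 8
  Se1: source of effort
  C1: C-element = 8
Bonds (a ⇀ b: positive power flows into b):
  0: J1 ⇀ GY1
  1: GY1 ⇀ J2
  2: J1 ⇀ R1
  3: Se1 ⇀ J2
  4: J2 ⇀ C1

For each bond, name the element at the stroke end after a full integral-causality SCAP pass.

bond 0 stroke→GY1
bond 1 stroke→GY1
bond 2 stroke→J1
bond 3 stroke→J2
bond 4 stroke→J2

bond 3 |J2  (Se1 (Se) sets effort on bond)
bond 4 |J2  (C1 outputs effort q/C1)
bond 1 |GY1  (closing 1-jn rule on J2)
bond 0 |GY1  (GY1: gyrator matches bond 1)
bond 2 |J1  (J1: bond 0 brought flow, rest push out)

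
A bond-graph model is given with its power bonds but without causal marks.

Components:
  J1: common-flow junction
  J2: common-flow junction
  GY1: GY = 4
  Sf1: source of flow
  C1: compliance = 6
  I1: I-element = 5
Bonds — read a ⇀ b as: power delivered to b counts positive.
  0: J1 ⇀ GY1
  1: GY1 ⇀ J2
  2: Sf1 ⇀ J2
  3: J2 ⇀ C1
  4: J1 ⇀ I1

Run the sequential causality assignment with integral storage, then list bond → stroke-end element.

β2 stroke→Sf1  (source Sf1 imposes f)
β1 stroke→J2  (J2: bond 2 brought flow, rest push out)
β3 stroke→J2  (common-f at J2 fixed by 2)
β0 stroke→J1  (GY1 both-in/both-out from 1)
β4 stroke→I1  (J1: last free bond brings flow in)

#0 stroke at J1
#1 stroke at J2
#2 stroke at Sf1
#3 stroke at J2
#4 stroke at I1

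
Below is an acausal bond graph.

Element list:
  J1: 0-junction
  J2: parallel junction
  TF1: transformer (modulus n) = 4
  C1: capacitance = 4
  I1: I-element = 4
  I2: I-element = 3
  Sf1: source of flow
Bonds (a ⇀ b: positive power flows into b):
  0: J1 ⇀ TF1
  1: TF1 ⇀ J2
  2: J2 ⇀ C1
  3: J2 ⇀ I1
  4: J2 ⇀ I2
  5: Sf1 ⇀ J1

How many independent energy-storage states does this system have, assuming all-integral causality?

#5 stroke at Sf1  (Sf1 (Sf) sets flow on bond)
#0 stroke at J1  (J1: last free bond brings effort in)
#1 stroke at TF1  (through TF1, causality passes straight; one stroke at TF1)
#2 stroke at J2  (prefer integral on C1)
#3 stroke at I1  (J2 effort already set via bond 2)
#4 stroke at I2  (J2: bond 2 brought effort, rest push out)

3  (C1, I1, I2 all integral)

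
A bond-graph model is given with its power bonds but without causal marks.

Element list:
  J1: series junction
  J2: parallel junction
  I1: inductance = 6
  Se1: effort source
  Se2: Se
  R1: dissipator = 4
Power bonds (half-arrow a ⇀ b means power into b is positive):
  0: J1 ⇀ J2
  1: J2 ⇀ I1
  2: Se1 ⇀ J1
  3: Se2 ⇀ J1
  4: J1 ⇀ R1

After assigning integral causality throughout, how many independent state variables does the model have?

#2 stroke at J1  (source Se1 imposes e)
#3 stroke at J1  (Se2 fixes effort; stroke away)
#1 stroke at I1  (I1 integral (f out))
#0 stroke at J2  (only one effort-in slot at J2)
#4 stroke at J1  (common-f at J1 fixed by 0)

1  (I1 all integral)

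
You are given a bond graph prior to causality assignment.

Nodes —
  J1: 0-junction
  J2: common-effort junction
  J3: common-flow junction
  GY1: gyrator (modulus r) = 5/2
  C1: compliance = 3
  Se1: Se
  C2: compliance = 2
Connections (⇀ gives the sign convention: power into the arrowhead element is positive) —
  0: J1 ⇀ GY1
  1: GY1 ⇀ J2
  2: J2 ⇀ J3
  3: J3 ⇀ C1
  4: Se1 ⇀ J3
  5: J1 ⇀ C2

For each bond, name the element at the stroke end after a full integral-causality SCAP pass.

#0 →GY1
#1 →GY1
#2 →J2
#3 →J3
#4 →J3
#5 →J1

#4 stroke at J3  (Se1 (Se) sets effort on bond)
#3 stroke at J3  (C1 outputs effort q/C1)
#2 stroke at J2  (only one flow-in slot at J3)
#1 stroke at GY1  (0-jn J2 has e-setter on 2)
#0 stroke at GY1  (through GY1, causality inverts; strokes same side of GY1)
#5 stroke at J1  (J1: last free bond brings effort in)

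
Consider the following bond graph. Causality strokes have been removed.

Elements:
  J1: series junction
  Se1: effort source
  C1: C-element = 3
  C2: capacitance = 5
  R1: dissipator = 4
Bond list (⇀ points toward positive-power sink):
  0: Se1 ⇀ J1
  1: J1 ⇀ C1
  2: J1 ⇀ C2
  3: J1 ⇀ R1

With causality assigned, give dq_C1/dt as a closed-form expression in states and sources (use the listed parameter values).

#0 stroke→J1  (Se1 (Se) sets effort on bond)
#1 stroke→J1  (prefer integral on C1)
#2 stroke→J1  (C2 outputs effort q/C2)
#3 stroke→R1  (only one flow-in slot at J1)

dq_C1/dt = E_Se1/4 - q_C1/12 - q_C2/20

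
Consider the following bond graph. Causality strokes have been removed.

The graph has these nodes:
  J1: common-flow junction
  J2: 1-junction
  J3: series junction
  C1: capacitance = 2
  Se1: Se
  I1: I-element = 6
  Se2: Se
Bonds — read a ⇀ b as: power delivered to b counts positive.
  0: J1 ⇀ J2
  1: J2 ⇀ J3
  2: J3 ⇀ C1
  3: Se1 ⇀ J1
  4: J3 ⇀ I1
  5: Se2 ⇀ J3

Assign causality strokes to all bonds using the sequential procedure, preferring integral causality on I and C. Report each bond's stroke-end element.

b3 stroke at J1  (Se1 (Se) sets effort on bond)
b5 stroke at J3  (source Se2 imposes e)
b0 stroke at J2  (only one flow-in slot at J1)
b1 stroke at J3  (J2: last free bond brings flow in)
b2 stroke at J3  (C1 integral (e out))
b4 stroke at I1  (J3 needs exactly one f-in)

bond 0 →J2
bond 1 →J3
bond 2 →J3
bond 3 →J1
bond 4 →I1
bond 5 →J3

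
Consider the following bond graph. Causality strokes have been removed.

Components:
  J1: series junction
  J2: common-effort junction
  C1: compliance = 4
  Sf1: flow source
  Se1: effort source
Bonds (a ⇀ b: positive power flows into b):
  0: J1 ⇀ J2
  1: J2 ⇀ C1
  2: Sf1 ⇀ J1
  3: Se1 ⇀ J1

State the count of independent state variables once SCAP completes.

1  (C1 all integral)

bond 2 stroke at Sf1  (Sf1 fixes flow; stroke at Sf1)
bond 3 stroke at J1  (Se1 (Se) sets effort on bond)
bond 0 stroke at J1  (J1 flow already set via bond 2)
bond 1 stroke at J2  (only one effort-in slot at J2)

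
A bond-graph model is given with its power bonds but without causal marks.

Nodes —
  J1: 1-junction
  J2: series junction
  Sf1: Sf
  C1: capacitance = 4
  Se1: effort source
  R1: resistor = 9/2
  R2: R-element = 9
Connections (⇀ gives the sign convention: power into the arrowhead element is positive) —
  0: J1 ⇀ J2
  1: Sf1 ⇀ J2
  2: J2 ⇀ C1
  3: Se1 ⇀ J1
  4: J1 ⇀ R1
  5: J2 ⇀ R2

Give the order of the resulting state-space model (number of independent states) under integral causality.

b1 |Sf1  (Sf1: flow source, stroke at near end)
b3 |J1  (source Se1 imposes e)
b0 |J2  (1-jn J2 has f-setter on 1)
b2 |J2  (J2 flow already set via bond 1)
b5 |J2  (common-f at J2 fixed by 1)
b4 |J1  (J1: bond 0 brought flow, rest push out)

1  (C1 all integral)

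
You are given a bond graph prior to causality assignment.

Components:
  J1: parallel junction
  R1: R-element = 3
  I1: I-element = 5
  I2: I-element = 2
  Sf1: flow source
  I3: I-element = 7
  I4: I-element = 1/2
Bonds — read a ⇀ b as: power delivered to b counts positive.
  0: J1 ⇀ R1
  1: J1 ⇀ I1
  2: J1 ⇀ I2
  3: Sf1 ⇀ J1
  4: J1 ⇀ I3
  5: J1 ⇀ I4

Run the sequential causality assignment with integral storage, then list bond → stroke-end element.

#3 stroke→Sf1  (Sf1 (Sf) sets flow on bond)
#1 stroke→I1  (prefer integral on I1)
#2 stroke→I2  (I2 integral (f out))
#4 stroke→I3  (prefer integral on I3)
#5 stroke→I4  (I4: I, integral causality)
#0 stroke→J1  (only one effort-in slot at J1)

bond 0 |J1
bond 1 |I1
bond 2 |I2
bond 3 |Sf1
bond 4 |I3
bond 5 |I4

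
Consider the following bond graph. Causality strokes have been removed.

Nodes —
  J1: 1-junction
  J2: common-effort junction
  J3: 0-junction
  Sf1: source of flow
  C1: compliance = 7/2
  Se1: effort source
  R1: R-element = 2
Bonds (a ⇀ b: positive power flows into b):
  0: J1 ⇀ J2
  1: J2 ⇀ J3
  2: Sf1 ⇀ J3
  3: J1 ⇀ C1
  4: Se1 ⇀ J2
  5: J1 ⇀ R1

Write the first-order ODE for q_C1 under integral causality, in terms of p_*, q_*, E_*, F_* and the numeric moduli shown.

dq_C1/dt = -E_Se1/2 - q_C1/7

bond 2 |Sf1  (Sf1 fixes flow; stroke at Sf1)
bond 4 |J2  (Se1: effort source, stroke at far end)
bond 0 |J1  (J2: bond 4 brought effort, rest push out)
bond 1 |J3  (common-e at J2 fixed by 4)
bond 3 |J1  (C1 outputs effort q/C1)
bond 5 |R1  (J1 needs exactly one f-in)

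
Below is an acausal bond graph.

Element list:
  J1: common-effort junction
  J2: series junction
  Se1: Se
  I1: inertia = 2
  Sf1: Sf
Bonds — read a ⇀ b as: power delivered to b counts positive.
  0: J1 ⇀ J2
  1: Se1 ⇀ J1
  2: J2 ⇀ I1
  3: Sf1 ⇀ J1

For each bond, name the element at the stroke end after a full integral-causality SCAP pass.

β1 |J1  (Se1: effort source, stroke at far end)
β3 |Sf1  (source Sf1 imposes f)
β0 |J2  (0-jn J1 has e-setter on 1)
β2 |I1  (only one flow-in slot at J2)

bond 0 →J2
bond 1 →J1
bond 2 →I1
bond 3 →Sf1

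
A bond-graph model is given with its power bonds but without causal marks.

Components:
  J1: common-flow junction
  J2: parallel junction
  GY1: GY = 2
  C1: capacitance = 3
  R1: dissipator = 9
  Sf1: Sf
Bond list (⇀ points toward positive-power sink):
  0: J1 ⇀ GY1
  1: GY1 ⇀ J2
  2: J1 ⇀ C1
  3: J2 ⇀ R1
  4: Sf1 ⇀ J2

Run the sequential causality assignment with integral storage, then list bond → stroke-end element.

#0 |GY1
#1 |GY1
#2 |J1
#3 |J2
#4 |Sf1

#4 |Sf1  (Sf1: flow source, stroke at near end)
#2 |J1  (C1: C, integral causality)
#0 |GY1  (J1 needs exactly one f-in)
#1 |GY1  (GY1 both-in/both-out from 0)
#3 |J2  (only one effort-in slot at J2)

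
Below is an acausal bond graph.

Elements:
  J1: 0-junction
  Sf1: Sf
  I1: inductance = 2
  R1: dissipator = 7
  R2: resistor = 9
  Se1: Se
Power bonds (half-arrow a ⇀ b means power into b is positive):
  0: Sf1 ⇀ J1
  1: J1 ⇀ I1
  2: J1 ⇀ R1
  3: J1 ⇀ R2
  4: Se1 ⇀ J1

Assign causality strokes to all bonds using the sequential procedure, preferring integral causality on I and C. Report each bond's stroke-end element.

b0 →Sf1
b1 →I1
b2 →R1
b3 →R2
b4 →J1

#0 →Sf1  (Sf1 fixes flow; stroke at Sf1)
#4 →J1  (Se1 (Se) sets effort on bond)
#1 →I1  (0-jn J1 has e-setter on 4)
#2 →R1  (J1 effort already set via bond 4)
#3 →R2  (J1: bond 4 brought effort, rest push out)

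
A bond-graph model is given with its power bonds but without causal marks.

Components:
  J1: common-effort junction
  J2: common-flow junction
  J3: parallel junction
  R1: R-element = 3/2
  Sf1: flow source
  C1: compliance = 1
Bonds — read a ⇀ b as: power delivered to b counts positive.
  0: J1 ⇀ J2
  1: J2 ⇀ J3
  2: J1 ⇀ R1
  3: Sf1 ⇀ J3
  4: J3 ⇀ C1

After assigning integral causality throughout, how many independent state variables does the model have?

1  (C1 all integral)

bond 3 stroke→Sf1  (Sf1 (Sf) sets flow on bond)
bond 4 stroke→J3  (prefer integral on C1)
bond 1 stroke→J2  (J3 effort already set via bond 4)
bond 0 stroke→J1  (only one flow-in slot at J2)
bond 2 stroke→R1  (J1: bond 0 brought effort, rest push out)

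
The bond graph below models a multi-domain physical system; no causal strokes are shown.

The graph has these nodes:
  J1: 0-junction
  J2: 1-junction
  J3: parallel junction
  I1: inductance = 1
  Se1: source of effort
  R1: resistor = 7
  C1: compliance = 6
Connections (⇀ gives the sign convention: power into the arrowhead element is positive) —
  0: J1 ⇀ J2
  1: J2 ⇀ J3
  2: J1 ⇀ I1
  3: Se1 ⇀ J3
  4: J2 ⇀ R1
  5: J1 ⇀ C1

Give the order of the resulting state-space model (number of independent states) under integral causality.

2  (C1, I1 all integral)

bond 3 stroke at J3  (Se1: effort source, stroke at far end)
bond 1 stroke at J2  (J3 effort already set via bond 3)
bond 2 stroke at I1  (I1: I, integral causality)
bond 5 stroke at J1  (C1 outputs effort q/C1)
bond 0 stroke at J2  (J1 effort already set via bond 5)
bond 4 stroke at R1  (J2 needs exactly one f-in)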